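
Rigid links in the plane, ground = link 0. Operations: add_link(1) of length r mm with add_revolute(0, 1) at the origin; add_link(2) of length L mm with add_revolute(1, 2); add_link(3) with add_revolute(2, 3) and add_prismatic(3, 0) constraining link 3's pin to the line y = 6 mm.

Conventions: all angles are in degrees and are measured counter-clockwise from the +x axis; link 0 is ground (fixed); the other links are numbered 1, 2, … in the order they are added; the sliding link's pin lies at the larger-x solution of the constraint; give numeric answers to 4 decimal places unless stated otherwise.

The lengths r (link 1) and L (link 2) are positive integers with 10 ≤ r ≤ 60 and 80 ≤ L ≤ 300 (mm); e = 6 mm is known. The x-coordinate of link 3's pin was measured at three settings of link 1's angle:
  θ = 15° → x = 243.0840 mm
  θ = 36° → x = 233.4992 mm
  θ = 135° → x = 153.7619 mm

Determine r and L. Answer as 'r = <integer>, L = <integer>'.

constraint per measurement: (x − r cos θ)² + (r sin θ − e)² = L²
subtracting the θ₁ and θ₂ equations cancels the r² and L² terms:
r = (x₁² − x₂²) / (2[(x₁cos θ₁ + e sin θ₁) − (x₂cos θ₂ + e sin θ₂)]) = 52.0002 → r = 52
L² = (x₁ − r cos θ₁)² + (r sin θ₁ − e)² = 37249.0122 → L = 193.0000 → L = 193
check at θ₃=135°: x = 153.7619 (printed 153.7619) ✓

r = 52, L = 193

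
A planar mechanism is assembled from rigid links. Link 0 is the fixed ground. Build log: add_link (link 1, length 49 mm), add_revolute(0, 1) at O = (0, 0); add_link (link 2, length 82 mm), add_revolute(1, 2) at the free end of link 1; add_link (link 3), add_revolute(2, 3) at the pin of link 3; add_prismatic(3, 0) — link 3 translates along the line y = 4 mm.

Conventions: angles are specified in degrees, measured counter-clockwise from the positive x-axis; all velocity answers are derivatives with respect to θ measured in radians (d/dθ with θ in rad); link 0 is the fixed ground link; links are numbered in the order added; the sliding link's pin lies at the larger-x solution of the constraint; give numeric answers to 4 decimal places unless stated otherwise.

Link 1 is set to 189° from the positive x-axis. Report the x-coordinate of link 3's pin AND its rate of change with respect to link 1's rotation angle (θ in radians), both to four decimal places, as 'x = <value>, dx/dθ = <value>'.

geometry: r = 49 mm, L = 82 mm, e = 4 mm
crank pin P = (r cos θ, r sin θ) = (-48.396729, -7.665289)
h = r sin θ − e = -7.665289 − 4 = -11.665289
x = r cos θ + √(L² − h²) = -48.396729 + 81.166009 = 32.769280
dx/dθ = −r sin θ − h·r cos θ/√(L² − h²) (θ in radians; h = -11.665289) = 0.709645

x = 32.7693, dx/dθ = 0.7096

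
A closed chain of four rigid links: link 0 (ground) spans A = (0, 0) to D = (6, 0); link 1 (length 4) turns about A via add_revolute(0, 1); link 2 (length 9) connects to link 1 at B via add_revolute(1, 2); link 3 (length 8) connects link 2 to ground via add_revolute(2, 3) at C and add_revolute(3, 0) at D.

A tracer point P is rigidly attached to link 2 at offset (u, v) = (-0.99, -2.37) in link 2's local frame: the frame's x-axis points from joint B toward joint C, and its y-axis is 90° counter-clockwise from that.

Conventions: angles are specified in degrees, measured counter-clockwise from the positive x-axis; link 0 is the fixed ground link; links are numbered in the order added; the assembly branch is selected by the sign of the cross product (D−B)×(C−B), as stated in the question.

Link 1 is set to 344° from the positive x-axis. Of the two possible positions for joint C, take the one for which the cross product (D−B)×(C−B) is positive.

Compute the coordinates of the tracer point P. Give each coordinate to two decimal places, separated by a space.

A=(0,0), D=(6.00,0)
B = A + 4.00·(cos344°, sin344°) = (3.8450, -1.1025)
|BD| = 2.4206
circle(B,9.00) ∩ circle(D,8.00): a=4.7218, h=7.6619
  candidates: C₊=(4.5588,7.8691) cross=18.547; C₋=(11.5385,-5.7728) cross=-18.547
  branch + wants cross > 0 → take C=(4.5588,7.8691) (cross=18.547)
ex = (C−B)/|BC| = (0.0793,0.9969); ey = (-0.9969,0.0793)
P = B + -0.99·ex + -2.37·ey = (6.1291,-2.2774)

6.13 -2.28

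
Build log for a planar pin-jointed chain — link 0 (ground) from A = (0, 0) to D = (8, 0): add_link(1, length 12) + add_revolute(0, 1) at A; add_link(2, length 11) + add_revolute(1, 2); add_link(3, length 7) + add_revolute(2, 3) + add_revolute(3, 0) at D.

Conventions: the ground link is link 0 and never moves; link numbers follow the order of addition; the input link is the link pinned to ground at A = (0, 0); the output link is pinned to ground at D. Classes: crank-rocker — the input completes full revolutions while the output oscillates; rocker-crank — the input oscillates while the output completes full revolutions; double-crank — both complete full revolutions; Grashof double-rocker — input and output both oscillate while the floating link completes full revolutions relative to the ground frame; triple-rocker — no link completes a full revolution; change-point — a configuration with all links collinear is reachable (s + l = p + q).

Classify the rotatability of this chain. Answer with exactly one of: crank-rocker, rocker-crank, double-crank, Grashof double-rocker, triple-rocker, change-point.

lengths: ground=8, input=12, coupler=11, output=7
sorted: s=7 (shortest), l=12 (longest), p+q=19
s + l = 19 vs p + q = 19
s + l = p + q → change-point (collinear configuration reachable)

change-point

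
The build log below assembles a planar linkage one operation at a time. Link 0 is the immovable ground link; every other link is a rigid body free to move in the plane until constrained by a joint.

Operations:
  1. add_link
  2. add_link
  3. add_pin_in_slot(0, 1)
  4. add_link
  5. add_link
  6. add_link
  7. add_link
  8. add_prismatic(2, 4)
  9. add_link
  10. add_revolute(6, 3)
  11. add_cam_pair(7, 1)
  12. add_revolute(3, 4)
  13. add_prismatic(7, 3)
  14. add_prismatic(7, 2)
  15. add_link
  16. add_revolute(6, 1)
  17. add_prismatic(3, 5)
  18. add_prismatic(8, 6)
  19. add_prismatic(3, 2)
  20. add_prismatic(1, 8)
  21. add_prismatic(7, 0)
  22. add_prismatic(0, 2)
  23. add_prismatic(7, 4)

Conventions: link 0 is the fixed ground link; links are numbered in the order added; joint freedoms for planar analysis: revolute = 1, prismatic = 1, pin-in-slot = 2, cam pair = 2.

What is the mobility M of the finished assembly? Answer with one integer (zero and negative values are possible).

ground; <1,0,0>
#1 <2,0,0>
#2 <3,0,0>
PS:0↔1 J2 <3,0,1>
#3 <4,0,1>
#4 <5,0,1>
#5 <6,0,1>
#6 <7,0,1>
P:2↔4 J1 <7,1,1>
#7 <8,1,1>
R:6↔3 J1 <8,2,1>
C:7↔1 J2 <8,2,2>
R:3↔4 J1 <8,3,2>
P:7↔3 J1 <8,4,2>
P:7↔2 J1 <8,5,2>
#8 <9,5,2>
R:6↔1 J1 <9,6,2>
P:3↔5 J1 <9,7,2>
P:8↔6 J1 <9,8,2>
P:3↔2 J1 <9,9,2>
P:1↔8 J1 <9,10,2>
P:7↔0 J1 <9,11,2>
P:0↔2 J1 <9,12,2>
P:7↔4 J1 <9,13,2>
3×8 − 2×13 − 1×2 = -4

M = -4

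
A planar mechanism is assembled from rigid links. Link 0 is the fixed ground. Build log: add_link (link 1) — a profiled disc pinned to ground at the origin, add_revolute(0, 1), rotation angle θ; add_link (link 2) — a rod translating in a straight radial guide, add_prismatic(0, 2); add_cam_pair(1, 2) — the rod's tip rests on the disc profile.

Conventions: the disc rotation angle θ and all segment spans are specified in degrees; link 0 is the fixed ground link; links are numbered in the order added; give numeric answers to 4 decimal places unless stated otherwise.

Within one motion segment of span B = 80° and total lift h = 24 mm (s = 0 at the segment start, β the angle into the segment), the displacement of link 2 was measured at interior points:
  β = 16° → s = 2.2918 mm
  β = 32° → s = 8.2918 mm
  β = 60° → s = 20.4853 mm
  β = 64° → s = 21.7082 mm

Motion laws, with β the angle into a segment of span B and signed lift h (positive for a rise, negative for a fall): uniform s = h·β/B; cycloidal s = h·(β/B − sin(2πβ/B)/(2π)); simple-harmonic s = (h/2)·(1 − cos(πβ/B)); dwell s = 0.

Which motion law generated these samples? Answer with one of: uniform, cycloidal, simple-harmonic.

candidates at β/B = r: uniform s = h·r (linear in β); cycloidal s = h·(r − sin(2πr)/(2π)); simple-harmonic s = (h/2)(1 − cos(πr))
β=16°: printed 2.2918 | uniform 4.8000, cycloidal 1.1672, simple-harmonic 2.2918
β=32°: printed 8.2918 | uniform 9.6000, cycloidal 7.3548, simple-harmonic 8.2918
β=60°: printed 20.4853 | uniform 18.0000, cycloidal 21.8197, simple-harmonic 20.4853
β=64°: printed 21.7082 | uniform 19.2000, cycloidal 22.8328, simple-harmonic 21.7082
only one law matches every sample → simple-harmonic

simple-harmonic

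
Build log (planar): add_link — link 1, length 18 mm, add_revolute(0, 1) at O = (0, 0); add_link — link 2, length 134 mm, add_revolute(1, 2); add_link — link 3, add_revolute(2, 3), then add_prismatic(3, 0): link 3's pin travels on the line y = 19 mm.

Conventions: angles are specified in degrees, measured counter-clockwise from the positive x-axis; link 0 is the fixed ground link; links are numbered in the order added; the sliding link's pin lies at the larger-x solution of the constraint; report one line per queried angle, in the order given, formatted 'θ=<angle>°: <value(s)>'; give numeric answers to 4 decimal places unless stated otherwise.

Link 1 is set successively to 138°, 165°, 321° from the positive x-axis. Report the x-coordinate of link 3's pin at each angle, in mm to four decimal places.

geometry: r = 18 mm, L = 134 mm, e = 19 mm
θ=138°: crank pin P = (r cos θ, r sin θ) = (-13.376607, 12.044351)
θ=138°: h = r sin θ − e = 12.044351 − 19 = -6.955649
θ=138°: x = r cos θ + √(L² − h²) = -13.376607 + 133.819352 = 120.442745
θ=165°: crank pin P = (r cos θ, r sin θ) = (-17.386665, 4.658743)
θ=165°: h = r sin θ − e = 4.658743 − 19 = -14.341257
θ=165°: x = r cos θ + √(L² − h²) = -17.386665 + 133.230358 = 115.843693
θ=321°: crank pin P = (r cos θ, r sin θ) = (13.988627, -11.327767)
θ=321°: h = r sin θ − e = -11.327767 − 19 = -30.327767
θ=321°: x = r cos θ + √(L² − h²) = 13.988627 + 130.522897 = 144.511524

θ=138°: 120.4427
θ=165°: 115.8437
θ=321°: 144.5115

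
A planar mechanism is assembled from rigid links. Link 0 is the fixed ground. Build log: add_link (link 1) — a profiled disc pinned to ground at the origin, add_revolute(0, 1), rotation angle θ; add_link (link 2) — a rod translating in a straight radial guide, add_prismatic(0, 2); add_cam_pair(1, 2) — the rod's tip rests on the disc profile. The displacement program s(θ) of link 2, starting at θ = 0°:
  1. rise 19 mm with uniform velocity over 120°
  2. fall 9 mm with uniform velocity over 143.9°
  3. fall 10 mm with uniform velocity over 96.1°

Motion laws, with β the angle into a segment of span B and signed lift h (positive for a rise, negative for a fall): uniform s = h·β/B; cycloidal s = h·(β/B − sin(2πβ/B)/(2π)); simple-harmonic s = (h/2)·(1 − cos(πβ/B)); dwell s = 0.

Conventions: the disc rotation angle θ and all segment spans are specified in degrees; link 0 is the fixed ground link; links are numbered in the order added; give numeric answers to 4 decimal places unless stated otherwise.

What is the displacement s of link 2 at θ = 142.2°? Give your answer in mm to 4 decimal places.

seg 1 [0°–120°] uniform, h=19: full span → s += 19 → s = 19.0000
seg 2 [120°–263.9°] uniform, h=-9: θ=142.2° here. β=22.2, B=143.9. -9·22.2/143.9 = -1.3885 → s = 17.6115

17.6115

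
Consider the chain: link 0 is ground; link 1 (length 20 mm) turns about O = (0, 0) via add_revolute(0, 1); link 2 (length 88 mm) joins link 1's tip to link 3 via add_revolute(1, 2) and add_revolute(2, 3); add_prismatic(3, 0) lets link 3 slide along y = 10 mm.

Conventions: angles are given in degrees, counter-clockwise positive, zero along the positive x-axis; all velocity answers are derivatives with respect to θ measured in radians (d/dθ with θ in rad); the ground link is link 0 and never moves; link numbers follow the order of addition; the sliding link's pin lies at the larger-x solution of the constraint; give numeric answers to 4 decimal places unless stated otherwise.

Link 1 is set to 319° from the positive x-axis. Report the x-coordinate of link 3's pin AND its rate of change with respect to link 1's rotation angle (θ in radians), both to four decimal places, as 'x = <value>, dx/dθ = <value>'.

geometry: r = 20 mm, L = 88 mm, e = 10 mm
crank pin P = (r cos θ, r sin θ) = (15.094192, -13.121181)
h = r sin θ − e = -13.121181 − 10 = -23.121181
x = r cos θ + √(L² − h²) = 15.094192 + 84.908251 = 100.002442
dx/dθ = −r sin θ − h·r cos θ/√(L² − h²) (θ in radians; h = -23.121181) = 17.231447

x = 100.0024, dx/dθ = 17.2314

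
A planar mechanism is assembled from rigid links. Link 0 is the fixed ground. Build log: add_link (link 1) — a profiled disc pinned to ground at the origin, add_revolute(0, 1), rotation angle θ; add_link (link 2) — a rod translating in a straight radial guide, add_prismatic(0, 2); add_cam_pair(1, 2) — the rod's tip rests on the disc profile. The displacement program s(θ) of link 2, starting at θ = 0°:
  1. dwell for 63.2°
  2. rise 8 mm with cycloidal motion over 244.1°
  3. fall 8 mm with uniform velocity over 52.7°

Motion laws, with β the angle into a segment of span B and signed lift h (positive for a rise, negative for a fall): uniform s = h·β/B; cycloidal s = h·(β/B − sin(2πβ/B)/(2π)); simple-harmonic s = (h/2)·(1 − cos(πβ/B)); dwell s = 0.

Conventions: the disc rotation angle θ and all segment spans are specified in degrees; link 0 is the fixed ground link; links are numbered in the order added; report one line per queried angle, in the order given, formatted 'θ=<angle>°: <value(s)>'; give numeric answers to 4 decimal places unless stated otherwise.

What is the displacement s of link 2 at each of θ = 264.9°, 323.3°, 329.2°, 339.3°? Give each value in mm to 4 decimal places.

seg 1 [0°–63.2°] dwell: s stays 0.0000
seg 2 [63.2°–307.3°] cycloidal, h=8: θ=264.9° here. β=201.7, B=244.1. 8·(0.8263 − sin(2π·0.8263)/(2π)) = 7.7401 → s = 7.7401
seg 2 [63.2°–307.3°] cycloidal, h=8: full span → s += 8 → s = 8.0000
seg 3 [307.3°–360°] uniform, h=-8: θ=323.3° here. β=16, B=52.7. -8·16/52.7 = -2.4288 → s = 5.5712
seg 3 [307.3°–360°] uniform, h=-8: θ=329.2° here. β=21.9, B=52.7. -8·21.9/52.7 = -3.3245 → s = 4.6755
seg 3 [307.3°–360°] uniform, h=-8: θ=339.3° here. β=32, B=52.7. -8·32/52.7 = -4.8577 → s = 3.1423

θ=264.9°: 7.7401
θ=323.3°: 5.5712
θ=329.2°: 4.6755
θ=339.3°: 3.1423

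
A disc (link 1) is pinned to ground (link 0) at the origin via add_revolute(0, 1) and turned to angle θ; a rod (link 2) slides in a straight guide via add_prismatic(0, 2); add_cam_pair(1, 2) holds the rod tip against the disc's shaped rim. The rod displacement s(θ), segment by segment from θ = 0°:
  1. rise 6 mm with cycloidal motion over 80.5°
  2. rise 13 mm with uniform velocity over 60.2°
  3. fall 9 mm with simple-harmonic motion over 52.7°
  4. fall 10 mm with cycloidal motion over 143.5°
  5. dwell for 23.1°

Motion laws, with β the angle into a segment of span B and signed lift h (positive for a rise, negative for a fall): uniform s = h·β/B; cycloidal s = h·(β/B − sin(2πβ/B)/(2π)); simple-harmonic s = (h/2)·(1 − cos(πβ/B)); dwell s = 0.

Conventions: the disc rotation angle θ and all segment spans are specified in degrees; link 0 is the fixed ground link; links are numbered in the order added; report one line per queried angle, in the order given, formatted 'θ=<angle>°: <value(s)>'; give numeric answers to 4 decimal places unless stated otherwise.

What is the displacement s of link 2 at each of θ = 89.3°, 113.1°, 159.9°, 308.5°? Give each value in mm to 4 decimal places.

segment 1 (0° to 80.5°, cycloidal, h = 6) is passed completely: s = 0.0000 + (6) = 6.0000
θ = 89.3° falls in segment 2 (80.5° to 140.7°, uniform, h = 13): β = 89.3 − 80.5 = 8.8°, B = 60.2°; Δs = 13·8.8/60.2 = 1.9003; s = 6.0000 + 1.9003 = 7.9003
θ = 113.1° falls in segment 2 (80.5° to 140.7°, uniform, h = 13): β = 113.1 − 80.5 = 32.6°, B = 60.2°; Δs = 13·32.6/60.2 = 7.0399; s = 6.0000 + 7.0399 = 13.0399
segment 2 (80.5° to 140.7°, uniform, h = 13) is passed completely: s = 6.0000 + (13) = 19.0000
θ = 159.9° falls in segment 3 (140.7° to 193.4°, simple-harmonic, h = -9): β = 159.9 − 140.7 = 19.2°, B = 52.7°; Δs = -9/2·(1 − cos(π·0.3643)) = -2.6395; s = 19.0000 − 2.6395 = 16.3605
segment 3 (140.7° to 193.4°, simple-harmonic, h = -9) is passed completely: s = 19.0000 + (-9) = 10.0000
θ = 308.5° falls in segment 4 (193.4° to 336.9°, cycloidal, h = -10): β = 308.5 − 193.4 = 115.1°, B = 143.5°; Δs = -10·(0.8021 − sin(2π·0.8021)/(2π)) = -9.5280; s = 10.0000 − 9.5280 = 0.4720

θ=89.3°: 7.9003
θ=113.1°: 13.0399
θ=159.9°: 16.3605
θ=308.5°: 0.4720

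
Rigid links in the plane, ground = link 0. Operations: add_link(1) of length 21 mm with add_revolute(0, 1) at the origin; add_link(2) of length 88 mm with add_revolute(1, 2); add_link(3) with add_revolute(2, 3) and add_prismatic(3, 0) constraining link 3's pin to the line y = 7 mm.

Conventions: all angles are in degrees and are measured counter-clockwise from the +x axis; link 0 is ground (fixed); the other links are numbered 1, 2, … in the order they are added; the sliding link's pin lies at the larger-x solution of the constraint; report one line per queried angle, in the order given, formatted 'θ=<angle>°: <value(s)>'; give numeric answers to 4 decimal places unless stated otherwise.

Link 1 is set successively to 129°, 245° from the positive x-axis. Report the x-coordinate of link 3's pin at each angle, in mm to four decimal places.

geometry: r = 21 mm, L = 88 mm, e = 7 mm
θ=129°: crank pin P = (r cos θ, r sin θ) = (-13.215728, 16.320065)
θ=129°: h = r sin θ − e = 16.320065 − 7 = 9.320065
θ=129°: x = r cos θ + √(L² − h²) = -13.215728 + 87.505065 = 74.289337
θ=245°: crank pin P = (r cos θ, r sin θ) = (-8.874983, -19.032464)
θ=245°: h = r sin θ − e = -19.032464 − 7 = -26.032464
θ=245°: x = r cos θ + √(L² − h²) = -8.874983 + 84.061352 = 75.186368

θ=129°: 74.2893
θ=245°: 75.1864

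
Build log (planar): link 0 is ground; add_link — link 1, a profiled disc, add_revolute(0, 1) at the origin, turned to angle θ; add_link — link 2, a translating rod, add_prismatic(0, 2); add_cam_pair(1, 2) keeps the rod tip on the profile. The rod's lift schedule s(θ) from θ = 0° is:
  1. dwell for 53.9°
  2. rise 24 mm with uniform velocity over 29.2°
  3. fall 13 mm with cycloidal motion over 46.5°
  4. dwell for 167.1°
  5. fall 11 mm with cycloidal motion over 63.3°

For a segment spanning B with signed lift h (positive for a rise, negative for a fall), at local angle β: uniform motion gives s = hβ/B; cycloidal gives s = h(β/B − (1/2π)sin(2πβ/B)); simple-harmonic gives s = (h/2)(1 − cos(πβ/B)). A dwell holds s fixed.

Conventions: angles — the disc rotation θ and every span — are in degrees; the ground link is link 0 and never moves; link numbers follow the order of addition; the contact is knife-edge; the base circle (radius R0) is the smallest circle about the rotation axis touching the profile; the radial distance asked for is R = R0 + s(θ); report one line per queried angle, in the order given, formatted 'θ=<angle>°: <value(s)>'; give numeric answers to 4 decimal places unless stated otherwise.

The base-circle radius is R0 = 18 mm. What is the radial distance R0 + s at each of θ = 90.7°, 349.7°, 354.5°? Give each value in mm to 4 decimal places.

seg 1 [0°–53.9°] dwell: s stays 0.0000
seg 2 [53.9°–83.1°] uniform, h=24: full span → s += 24 → s = 24.0000
seg 3 [83.1°–129.6°] cycloidal, h=-13: θ=90.7° here. β=7.6, B=46.5. -13·(0.1634 − sin(2π·0.1634)/(2π)) = -0.3542 → s = 23.6458
seg 3 [83.1°–129.6°] cycloidal, h=-13: full span → s += -13 → s = 11.0000
seg 4 [129.6°–296.7°] dwell: s stays 11.0000
seg 5 [296.7°–360°] cycloidal, h=-11: θ=349.7° here. β=53, B=63.3. -11·(0.8373 − sin(2π·0.8373)/(2π)) = -10.7041 → s = 0.2959
seg 5 [296.7°–360°] cycloidal, h=-11: θ=354.5° here. β=57.8, B=63.3. -11·(0.9131 − sin(2π·0.9131)/(2π)) = -10.9532 → s = 0.0468
θ=90.7°: R = R0 + s = 18 + 23.6458 = 41.6458
θ=349.7°: R = R0 + s = 18 + 0.2959 = 18.2959
θ=354.5°: R = R0 + s = 18 + 0.0468 = 18.0468

θ=90.7°: 41.6458
θ=349.7°: 18.2959
θ=354.5°: 18.0468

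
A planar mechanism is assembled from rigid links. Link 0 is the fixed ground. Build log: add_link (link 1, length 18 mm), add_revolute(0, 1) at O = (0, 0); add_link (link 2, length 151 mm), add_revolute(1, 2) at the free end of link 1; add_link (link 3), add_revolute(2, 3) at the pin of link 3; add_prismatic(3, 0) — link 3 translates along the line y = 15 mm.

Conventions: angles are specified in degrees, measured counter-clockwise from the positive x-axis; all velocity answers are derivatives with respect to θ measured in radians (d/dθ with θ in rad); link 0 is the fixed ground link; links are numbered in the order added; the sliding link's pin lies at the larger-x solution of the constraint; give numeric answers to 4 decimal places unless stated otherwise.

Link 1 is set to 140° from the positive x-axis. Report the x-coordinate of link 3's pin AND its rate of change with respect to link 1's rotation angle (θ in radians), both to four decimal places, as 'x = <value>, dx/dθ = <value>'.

geometry: r = 18 mm, L = 151 mm, e = 15 mm
crank pin P = (r cos θ, r sin θ) = (-13.788800, 11.570177)
h = r sin θ − e = 11.570177 − 15 = -3.429823
x = r cos θ + √(L² − h²) = -13.788800 + 150.961042 = 137.172242
dx/dθ = −r sin θ − h·r cos θ/√(L² − h²) (θ in radians; h = -3.429823) = -11.883457

x = 137.1722, dx/dθ = -11.8835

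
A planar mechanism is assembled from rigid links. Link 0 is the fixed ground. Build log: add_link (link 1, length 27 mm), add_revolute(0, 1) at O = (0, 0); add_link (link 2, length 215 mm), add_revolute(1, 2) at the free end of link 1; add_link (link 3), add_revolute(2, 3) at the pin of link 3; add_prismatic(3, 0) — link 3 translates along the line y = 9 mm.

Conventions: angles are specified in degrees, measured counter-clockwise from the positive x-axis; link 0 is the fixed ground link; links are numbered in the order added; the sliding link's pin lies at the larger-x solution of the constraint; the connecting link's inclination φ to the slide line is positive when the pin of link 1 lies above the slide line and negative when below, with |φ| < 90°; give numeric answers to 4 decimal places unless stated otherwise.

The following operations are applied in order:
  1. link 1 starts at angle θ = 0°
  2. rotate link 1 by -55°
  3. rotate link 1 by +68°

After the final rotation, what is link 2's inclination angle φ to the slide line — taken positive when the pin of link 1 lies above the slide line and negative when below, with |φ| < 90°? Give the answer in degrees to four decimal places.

geometry: r = 27 mm, L = 215 mm, e = 9 mm; θ starts at 0°
rotate link 1 by -55°: θ ← 0° -55° = -55°
rotate link 1 by +68°: θ ← -55° +68° = 13°
h = r sin θ − e = 6.073678 − 9 = -2.926322
sin φ = h / L = -2.926322 / 215 = -0.01361080
φ = arcsin(-0.01361080) = -0.779865°

-0.7799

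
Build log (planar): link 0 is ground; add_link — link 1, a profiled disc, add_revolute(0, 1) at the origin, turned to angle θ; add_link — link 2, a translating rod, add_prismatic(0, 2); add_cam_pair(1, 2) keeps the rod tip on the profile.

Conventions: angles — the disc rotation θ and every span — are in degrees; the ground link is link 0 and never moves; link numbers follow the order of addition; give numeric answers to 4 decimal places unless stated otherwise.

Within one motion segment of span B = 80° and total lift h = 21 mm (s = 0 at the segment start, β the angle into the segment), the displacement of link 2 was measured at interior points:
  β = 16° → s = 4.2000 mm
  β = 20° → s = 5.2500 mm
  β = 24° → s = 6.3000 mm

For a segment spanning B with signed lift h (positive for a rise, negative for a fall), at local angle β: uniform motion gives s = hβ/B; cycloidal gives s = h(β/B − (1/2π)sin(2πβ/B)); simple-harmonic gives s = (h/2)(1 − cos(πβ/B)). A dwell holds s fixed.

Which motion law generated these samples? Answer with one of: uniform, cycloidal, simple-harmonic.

candidates at β/B = r: uniform s = h·r (linear in β); cycloidal s = h·(r − sin(2πr)/(2π)); simple-harmonic s = (h/2)(1 − cos(πr))
β=16°: printed 4.2000 | uniform 4.2000, cycloidal 1.0213, simple-harmonic 2.0053
β=20°: printed 5.2500 | uniform 5.2500, cycloidal 1.9077, simple-harmonic 3.0754
β=24°: printed 6.3000 | uniform 6.3000, cycloidal 3.1213, simple-harmonic 4.3283
only one law matches every sample → uniform

uniform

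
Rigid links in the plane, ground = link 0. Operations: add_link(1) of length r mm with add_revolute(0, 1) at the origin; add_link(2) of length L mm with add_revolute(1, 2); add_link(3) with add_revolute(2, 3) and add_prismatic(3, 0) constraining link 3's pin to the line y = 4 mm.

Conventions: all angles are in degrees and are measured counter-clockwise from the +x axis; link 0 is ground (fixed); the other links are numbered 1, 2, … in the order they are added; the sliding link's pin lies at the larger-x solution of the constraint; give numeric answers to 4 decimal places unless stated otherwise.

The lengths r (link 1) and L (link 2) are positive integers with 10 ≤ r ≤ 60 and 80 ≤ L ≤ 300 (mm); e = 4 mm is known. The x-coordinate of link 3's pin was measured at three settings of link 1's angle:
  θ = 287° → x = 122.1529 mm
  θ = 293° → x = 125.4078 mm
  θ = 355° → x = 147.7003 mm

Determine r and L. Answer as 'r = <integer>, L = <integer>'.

constraint per measurement: (x − r cos θ)² + (r sin θ − e)² = L²
subtracting the θ₁ and θ₂ equations cancels the r² and L² terms:
r = (x₁² − x₂²) / (2[(x₁cos θ₁ + e sin θ₁) − (x₂cos θ₂ + e sin θ₂)]) = 29.9997 → r = 30
L² = (x₁ − r cos θ₁)² + (r sin θ₁ − e)² = 13924.0010 → L = 118.0000 → L = 118
check at θ₃=355°: x = 147.7003 (printed 147.7003) ✓

r = 30, L = 118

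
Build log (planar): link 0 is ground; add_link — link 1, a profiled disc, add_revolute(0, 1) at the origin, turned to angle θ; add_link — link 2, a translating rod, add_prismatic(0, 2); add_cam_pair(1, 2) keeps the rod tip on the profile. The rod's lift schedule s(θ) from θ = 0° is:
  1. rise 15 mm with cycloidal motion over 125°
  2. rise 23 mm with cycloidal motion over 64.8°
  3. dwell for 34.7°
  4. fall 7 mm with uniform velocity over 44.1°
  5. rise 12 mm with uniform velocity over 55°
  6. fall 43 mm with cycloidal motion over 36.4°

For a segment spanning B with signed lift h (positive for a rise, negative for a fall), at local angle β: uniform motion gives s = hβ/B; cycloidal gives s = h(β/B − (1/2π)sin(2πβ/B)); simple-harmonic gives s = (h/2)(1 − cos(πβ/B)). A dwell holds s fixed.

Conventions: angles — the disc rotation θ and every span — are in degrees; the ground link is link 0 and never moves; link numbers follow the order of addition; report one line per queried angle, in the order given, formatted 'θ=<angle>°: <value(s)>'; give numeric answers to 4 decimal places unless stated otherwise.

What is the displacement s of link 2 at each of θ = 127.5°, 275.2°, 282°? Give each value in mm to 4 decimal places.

seg 1 [0°–125°] cycloidal, h=15: full span → s += 15 → s = 15.0000
seg 2 [125°–189.8°] cycloidal, h=23: θ=127.5° here. β=2.5, B=64.8. 23·(0.0386 − sin(2π·0.0386)/(2π)) = 0.0087 → s = 15.0087
seg 2 [125°–189.8°] cycloidal, h=23: full span → s += 23 → s = 38.0000
seg 3 [189.8°–224.5°] dwell: s stays 38.0000
seg 4 [224.5°–268.6°] uniform, h=-7: full span → s += -7 → s = 31.0000
seg 5 [268.6°–323.6°] uniform, h=12: θ=275.2° here. β=6.6, B=55. 12·6.6/55 = 1.4400 → s = 32.4400
seg 5 [268.6°–323.6°] uniform, h=12: θ=282° here. β=13.4, B=55. 12·13.4/55 = 2.9236 → s = 33.9236

θ=127.5°: 15.0087
θ=275.2°: 32.4400
θ=282°: 33.9236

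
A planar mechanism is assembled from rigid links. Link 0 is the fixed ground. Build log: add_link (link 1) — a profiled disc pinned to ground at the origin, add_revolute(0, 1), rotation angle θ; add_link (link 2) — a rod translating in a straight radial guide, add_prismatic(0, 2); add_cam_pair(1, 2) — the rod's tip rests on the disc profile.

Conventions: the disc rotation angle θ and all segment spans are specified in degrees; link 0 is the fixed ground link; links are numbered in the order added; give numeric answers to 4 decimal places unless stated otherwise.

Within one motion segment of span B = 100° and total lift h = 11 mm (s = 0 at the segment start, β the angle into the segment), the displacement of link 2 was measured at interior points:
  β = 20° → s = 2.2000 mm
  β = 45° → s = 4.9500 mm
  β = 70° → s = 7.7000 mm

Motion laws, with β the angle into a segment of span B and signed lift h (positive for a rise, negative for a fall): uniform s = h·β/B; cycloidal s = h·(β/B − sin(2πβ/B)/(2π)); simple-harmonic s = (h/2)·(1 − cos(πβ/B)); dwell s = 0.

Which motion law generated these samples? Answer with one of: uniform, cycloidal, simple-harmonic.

candidates at β/B = r: uniform s = h·r (linear in β); cycloidal s = h·(r − sin(2πr)/(2π)); simple-harmonic s = (h/2)(1 − cos(πr))
β=20°: printed 2.2000 | uniform 2.2000, cycloidal 0.5350, simple-harmonic 1.0504
β=45°: printed 4.9500 | uniform 4.9500, cycloidal 4.4090, simple-harmonic 4.6396
β=70°: printed 7.7000 | uniform 7.7000, cycloidal 9.3650, simple-harmonic 8.7328
only one law matches every sample → uniform

uniform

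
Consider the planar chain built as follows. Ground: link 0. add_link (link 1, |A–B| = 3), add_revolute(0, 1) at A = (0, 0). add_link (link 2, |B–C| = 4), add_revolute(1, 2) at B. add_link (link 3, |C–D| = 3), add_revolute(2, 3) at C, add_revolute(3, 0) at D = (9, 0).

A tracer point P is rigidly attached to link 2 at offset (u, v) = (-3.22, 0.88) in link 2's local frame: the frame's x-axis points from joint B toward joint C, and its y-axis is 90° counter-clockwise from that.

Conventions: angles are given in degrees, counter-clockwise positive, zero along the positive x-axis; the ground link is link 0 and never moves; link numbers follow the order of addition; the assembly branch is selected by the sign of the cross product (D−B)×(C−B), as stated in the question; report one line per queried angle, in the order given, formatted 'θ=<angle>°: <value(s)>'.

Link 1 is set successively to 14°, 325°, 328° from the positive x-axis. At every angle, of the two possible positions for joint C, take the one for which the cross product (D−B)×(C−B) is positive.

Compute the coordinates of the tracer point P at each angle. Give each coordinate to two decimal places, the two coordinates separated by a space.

A=(0,0), D=(9.00,0)
θ=14°: B = A + 3.00·(cos14°, sin14°) = (2.9109, 0.7258)
θ=14°: |BD| = 6.1322
θ=14°: circle(B,4.00) ∩ circle(D,3.00): a=3.6369, h=1.6653
θ=14°:   candidates: C₊=(6.7193,1.9489) cross=10.212; C₋=(6.3251,-1.3583) cross=-10.212
θ=14°:   branch + wants cross > 0 → take C=(6.7193,1.9489) (cross=10.212)
θ=14°: ex = (C−B)/|BC| = (0.9521,0.3058); ey = (-0.3058,0.9521)
θ=14°: P = B + -3.22·ex + 0.88·ey = (-0.4240,0.5790)
θ=325°: B = A + 3.00·(cos325°, sin325°) = (2.4575, -1.7207)
θ=325°: |BD| = 6.7650
θ=325°: circle(B,4.00) ∩ circle(D,3.00): a=3.8999, h=0.8893
θ=325°:   candidates: C₊=(6.0029,0.1313) cross=6.016; C₋=(6.4553,-1.5888) cross=-6.016
θ=325°:   branch + wants cross > 0 → take C=(6.0029,0.1313) (cross=6.016)
θ=325°: ex = (C−B)/|BC| = (0.8864,0.4630); ey = (-0.4630,0.8864)
θ=325°: P = B + -3.22·ex + 0.88·ey = (-0.8041,-2.4316)
θ=328°: B = A + 3.00·(cos328°, sin328°) = (2.5441, -1.5898)
θ=328°: |BD| = 6.6487
θ=328°: circle(B,4.00) ∩ circle(D,3.00): a=3.8508, h=1.0824
θ=328°:   candidates: C₊=(6.0244,0.3820) cross=7.196; C₋=(6.5420,-1.7200) cross=-7.196
θ=328°:   branch + wants cross > 0 → take C=(6.0244,0.3820) (cross=7.196)
θ=328°: ex = (C−B)/|BC| = (0.8701,0.4929); ey = (-0.4929,0.8701)
θ=328°: P = B + -3.22·ex + 0.88·ey = (-0.6913,-2.4113)

θ=14°: -0.42 0.58
θ=325°: -0.80 -2.43
θ=328°: -0.69 -2.41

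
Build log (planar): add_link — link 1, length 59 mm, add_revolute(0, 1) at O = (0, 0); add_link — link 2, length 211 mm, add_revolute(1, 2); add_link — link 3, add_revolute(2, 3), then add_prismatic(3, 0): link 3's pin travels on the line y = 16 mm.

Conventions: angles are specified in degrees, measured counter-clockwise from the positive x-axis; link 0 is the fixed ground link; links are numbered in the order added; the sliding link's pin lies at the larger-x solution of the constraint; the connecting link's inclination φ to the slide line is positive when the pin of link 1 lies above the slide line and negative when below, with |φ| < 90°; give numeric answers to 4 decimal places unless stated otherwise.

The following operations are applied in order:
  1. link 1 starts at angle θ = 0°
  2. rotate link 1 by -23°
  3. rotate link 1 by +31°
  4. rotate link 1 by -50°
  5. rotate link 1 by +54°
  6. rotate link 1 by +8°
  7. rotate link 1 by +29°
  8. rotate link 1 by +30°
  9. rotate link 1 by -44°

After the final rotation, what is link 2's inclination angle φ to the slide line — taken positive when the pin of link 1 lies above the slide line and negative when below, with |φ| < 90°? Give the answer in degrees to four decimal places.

geometry: r = 59 mm, L = 211 mm, e = 16 mm; θ starts at 0°
rotate link 1 by -23°: θ ← 0° -23° = -23°
rotate link 1 by +31°: θ ← -23° +31° = 8°
rotate link 1 by -50°: θ ← 8° -50° = -42°
rotate link 1 by +54°: θ ← -42° +54° = 12°
rotate link 1 by +8°: θ ← 12° +8° = 20°
rotate link 1 by +29°: θ ← 20° +29° = 49°
rotate link 1 by +30°: θ ← 49° +30° = 79°
rotate link 1 by -44°: θ ← 79° -44° = 35°
h = r sin θ − e = 33.841010 − 16 = 17.841010
sin φ = h / L = 17.841010 / 211 = 0.08455455
φ = arcsin(0.08455455) = 4.850410°

4.8504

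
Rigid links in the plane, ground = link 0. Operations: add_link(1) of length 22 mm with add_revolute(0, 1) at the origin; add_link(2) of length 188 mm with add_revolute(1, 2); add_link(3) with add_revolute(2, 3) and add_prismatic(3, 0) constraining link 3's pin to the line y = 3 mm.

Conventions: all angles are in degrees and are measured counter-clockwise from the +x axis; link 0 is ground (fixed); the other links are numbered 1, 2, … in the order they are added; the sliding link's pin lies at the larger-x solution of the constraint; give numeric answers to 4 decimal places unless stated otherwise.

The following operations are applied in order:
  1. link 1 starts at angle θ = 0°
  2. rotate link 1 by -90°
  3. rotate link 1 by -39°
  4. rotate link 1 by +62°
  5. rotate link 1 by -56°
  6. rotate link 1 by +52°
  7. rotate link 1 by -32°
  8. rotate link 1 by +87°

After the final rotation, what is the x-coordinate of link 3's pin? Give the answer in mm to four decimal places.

geometry: r = 22 mm, L = 188 mm, e = 3 mm; θ starts at 0°
rotate link 1 by -90°: θ ← 0° -90° = -90°
rotate link 1 by -39°: θ ← -90° -39° = -129°
rotate link 1 by +62°: θ ← -129° +62° = -67°
rotate link 1 by -56°: θ ← -67° -56° = -123°
rotate link 1 by +52°: θ ← -123° +52° = -71°
rotate link 1 by -32°: θ ← -71° -32° = -103°
rotate link 1 by +87°: θ ← -103° +87° = -16°
crank pin P = (r cos θ, r sin θ) = (21.147757, -6.064022)
h = r sin θ − e = -6.064022 − 3 = -9.064022
x = r cos θ + √(L² − h²) = 21.147757 + 187.781372 = 208.929129

208.9291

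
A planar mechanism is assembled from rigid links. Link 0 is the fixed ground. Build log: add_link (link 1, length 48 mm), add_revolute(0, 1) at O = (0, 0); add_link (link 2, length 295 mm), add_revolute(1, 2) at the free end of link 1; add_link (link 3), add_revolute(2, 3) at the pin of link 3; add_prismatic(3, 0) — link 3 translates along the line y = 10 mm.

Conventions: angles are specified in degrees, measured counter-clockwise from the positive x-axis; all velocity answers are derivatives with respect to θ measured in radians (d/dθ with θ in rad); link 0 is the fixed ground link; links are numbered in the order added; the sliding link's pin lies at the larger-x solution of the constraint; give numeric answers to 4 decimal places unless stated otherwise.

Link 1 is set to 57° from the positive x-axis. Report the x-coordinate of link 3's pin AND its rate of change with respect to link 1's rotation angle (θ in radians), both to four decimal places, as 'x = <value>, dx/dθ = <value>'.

geometry: r = 48 mm, L = 295 mm, e = 10 mm
crank pin P = (r cos θ, r sin θ) = (26.142674, 40.256187)
h = r sin θ − e = 40.256187 − 10 = 30.256187
x = r cos θ + √(L² − h²) = 26.142674 + 293.444310 = 319.586984
dx/dθ = −r sin θ − h·r cos θ/√(L² − h²) (θ in radians; h = 30.256187) = -42.951682

x = 319.5870, dx/dθ = -42.9517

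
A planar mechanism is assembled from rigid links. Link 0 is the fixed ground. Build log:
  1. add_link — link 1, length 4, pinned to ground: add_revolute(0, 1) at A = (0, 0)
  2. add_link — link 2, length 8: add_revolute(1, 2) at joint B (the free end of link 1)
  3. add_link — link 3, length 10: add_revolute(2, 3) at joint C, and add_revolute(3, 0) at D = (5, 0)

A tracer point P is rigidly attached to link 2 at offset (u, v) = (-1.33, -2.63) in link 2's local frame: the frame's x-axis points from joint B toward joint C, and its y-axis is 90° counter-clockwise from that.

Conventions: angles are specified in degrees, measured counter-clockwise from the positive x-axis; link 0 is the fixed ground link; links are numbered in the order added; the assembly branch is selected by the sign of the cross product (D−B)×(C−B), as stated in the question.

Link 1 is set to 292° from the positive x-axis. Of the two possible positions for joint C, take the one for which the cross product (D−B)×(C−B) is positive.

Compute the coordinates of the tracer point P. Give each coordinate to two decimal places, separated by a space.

A=(0,0), D=(5.00,0)
B = A + 4.00·(cos292°, sin292°) = (1.4984, -3.7087)
|BD| = 5.1006
circle(B,8.00) ∩ circle(D,10.00): a=-0.9787, h=7.9399
  candidates: C₊=(-4.9468,1.0304) cross=40.498; C₋=(6.5998,-9.8712) cross=-40.498
  branch + wants cross > 0 → take C=(-4.9468,1.0304) (cross=40.498)
ex = (C−B)/|BC| = (-0.8056,0.5924); ey = (-0.5924,-0.8056)
P = B + -1.33·ex + -2.63·ey = (4.1279,-2.3778)

4.13 -2.38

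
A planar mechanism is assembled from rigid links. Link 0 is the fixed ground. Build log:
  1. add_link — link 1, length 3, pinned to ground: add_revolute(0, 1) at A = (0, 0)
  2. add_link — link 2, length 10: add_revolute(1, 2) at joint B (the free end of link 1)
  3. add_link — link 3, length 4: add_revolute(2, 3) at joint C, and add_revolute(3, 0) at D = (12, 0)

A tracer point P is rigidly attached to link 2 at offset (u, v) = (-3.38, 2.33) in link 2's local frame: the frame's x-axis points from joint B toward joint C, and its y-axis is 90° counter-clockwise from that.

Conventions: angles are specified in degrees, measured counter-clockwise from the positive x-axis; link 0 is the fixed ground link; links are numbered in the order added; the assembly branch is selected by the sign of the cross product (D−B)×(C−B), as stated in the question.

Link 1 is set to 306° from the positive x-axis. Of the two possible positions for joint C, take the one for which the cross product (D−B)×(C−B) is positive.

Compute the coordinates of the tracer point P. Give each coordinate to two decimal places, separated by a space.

A=(0,0), D=(12.00,0)
B = A + 3.00·(cos306°, sin306°) = (1.7634, -2.4271)
|BD| = 10.5204
circle(B,10.00) ∩ circle(D,4.00): a=9.2524, h=3.7937
  candidates: C₊=(9.8910,3.3989) cross=39.911; C₋=(11.6414,-3.9839) cross=-39.911
  branch + wants cross > 0 → take C=(9.8910,3.3989) (cross=39.911)
ex = (C−B)/|BC| = (0.8128,0.5826); ey = (-0.5826,0.8128)
P = B + -3.38·ex + 2.33·ey = (-2.3412,-2.5025)

-2.34 -2.50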